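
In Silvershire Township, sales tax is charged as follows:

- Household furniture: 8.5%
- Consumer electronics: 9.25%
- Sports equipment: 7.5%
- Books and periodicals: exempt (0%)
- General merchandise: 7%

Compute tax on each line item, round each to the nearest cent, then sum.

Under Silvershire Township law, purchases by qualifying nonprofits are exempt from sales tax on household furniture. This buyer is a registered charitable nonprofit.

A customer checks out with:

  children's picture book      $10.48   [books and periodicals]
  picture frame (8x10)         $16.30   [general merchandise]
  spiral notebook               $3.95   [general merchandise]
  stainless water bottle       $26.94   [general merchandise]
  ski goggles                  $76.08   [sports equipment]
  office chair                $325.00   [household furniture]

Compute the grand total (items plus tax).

Children's picture book $10.48: books and periodicals → 0% → $0.00
Picture frame (8x10) $16.30: general merchandise → 7% → $1.14
Spiral notebook $3.95: general merchandise → 7% → $0.28
Stainless water bottle $26.94: general merchandise → 7% → $1.89
Ski goggles $76.08: sports equipment → 7.5% → $5.71
Office chair $325.00: household furniture, buyer-exempt → 0% → $0.00
Subtotal = $458.75; tax = $9.02; total due = $467.77

$467.77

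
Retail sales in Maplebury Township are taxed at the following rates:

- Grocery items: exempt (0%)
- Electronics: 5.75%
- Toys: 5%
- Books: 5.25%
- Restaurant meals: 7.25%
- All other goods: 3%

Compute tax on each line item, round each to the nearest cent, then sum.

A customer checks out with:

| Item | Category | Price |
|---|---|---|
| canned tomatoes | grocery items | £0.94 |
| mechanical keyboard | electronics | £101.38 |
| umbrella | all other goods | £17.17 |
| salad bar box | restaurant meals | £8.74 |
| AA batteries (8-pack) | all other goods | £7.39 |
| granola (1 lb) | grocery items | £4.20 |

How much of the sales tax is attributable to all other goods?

Umbrella £17.17: all other goods → 3% → £0.52
AA batteries (8-pack) £7.39: all other goods → 3% → £0.22
Tax on all other goods = £0.52 + £0.22 = £0.74

£0.74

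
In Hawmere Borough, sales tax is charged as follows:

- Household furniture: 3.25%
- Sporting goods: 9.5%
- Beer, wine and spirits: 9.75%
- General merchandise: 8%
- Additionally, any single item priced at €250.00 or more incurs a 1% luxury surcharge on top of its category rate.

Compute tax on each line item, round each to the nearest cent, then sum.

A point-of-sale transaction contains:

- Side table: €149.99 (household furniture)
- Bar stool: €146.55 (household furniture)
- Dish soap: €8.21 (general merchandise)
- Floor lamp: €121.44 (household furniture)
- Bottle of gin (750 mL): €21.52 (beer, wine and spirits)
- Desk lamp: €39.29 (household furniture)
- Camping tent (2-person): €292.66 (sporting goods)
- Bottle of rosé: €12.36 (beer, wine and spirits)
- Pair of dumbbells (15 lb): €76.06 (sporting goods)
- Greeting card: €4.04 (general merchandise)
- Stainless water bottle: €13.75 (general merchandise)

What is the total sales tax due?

€58.21

Side table €149.99: household furniture → 3.25% → €4.87
Bar stool €146.55: household furniture → 3.25% → €4.76
Dish soap €8.21: general merchandise → 8% → €0.66
Floor lamp €121.44: household furniture → 3.25% → €3.95
Bottle of gin (750 mL) €21.52: beer, wine and spirits → 9.75% → €2.10
Desk lamp €39.29: household furniture → 3.25% → €1.28
Camping tent (2-person) €292.66: sporting goods → 9.5% + 1% surcharge = 10.5% → €30.73
Bottle of rosé €12.36: beer, wine and spirits → 9.75% → €1.21
Pair of dumbbells (15 lb) €76.06: sporting goods → 9.5% → €7.23
Greeting card €4.04: general merchandise → 8% → €0.32
Stainless water bottle €13.75: general merchandise → 8% → €1.10
Total tax = €4.87 + €4.76 + €0.66 + €3.95 + €2.10 + €1.28 + €30.73 + €1.21 + €7.23 + €0.32 + €1.10 = €58.21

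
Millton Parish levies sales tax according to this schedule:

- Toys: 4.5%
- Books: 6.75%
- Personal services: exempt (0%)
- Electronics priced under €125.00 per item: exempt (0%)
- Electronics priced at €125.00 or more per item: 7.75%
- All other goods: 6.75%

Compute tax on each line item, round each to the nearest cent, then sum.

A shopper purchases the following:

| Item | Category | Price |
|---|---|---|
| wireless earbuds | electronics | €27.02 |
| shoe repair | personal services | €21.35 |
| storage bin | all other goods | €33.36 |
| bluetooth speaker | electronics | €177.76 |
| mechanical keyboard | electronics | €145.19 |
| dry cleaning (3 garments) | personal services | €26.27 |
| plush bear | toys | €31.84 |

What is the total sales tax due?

Wireless earbuds €27.02: electronics, under €125.00 → 0% → €0.00
Shoe repair €21.35: personal services → 0% → €0.00
Storage bin €33.36: all other goods → 6.75% → €2.25
Bluetooth speaker €177.76: electronics, €125.00 or more → 7.75% → €13.78
Mechanical keyboard €145.19: electronics, €125.00 or more → 7.75% → €11.25
Dry cleaning (3 garments) €26.27: personal services → 0% → €0.00
Plush bear €31.84: toys → 4.5% → €1.43
Total tax = €2.25 + €13.78 + €11.25 + €1.43 = €28.71

€28.71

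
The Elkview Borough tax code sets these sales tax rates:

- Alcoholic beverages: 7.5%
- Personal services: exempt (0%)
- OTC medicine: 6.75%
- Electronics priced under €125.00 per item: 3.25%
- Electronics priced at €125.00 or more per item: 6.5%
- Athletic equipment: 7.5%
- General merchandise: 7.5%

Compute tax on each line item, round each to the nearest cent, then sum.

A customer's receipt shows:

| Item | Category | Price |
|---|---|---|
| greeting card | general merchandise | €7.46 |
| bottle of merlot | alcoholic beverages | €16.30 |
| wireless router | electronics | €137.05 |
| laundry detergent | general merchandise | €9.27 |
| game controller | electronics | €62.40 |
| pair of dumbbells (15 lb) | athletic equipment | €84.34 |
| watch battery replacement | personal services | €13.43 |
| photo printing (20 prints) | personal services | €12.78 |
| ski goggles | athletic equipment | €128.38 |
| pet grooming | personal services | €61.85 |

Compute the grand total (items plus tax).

Greeting card €7.46: general merchandise → 7.5% → €0.56
Bottle of merlot €16.30: alcoholic beverages → 7.5% → €1.22
Wireless router €137.05: electronics, €125.00 or more → 6.5% → €8.91
Laundry detergent €9.27: general merchandise → 7.5% → €0.70
Game controller €62.40: electronics, under €125.00 → 3.25% → €2.03
Pair of dumbbells (15 lb) €84.34: athletic equipment → 7.5% → €6.33
Watch battery replacement €13.43: personal services → 0% → €0.00
Photo printing (20 prints) €12.78: personal services → 0% → €0.00
Ski goggles €128.38: athletic equipment → 7.5% → €9.63
Pet grooming €61.85: personal services → 0% → €0.00
Subtotal = €533.26; tax = €29.38; total due = €562.64

€562.64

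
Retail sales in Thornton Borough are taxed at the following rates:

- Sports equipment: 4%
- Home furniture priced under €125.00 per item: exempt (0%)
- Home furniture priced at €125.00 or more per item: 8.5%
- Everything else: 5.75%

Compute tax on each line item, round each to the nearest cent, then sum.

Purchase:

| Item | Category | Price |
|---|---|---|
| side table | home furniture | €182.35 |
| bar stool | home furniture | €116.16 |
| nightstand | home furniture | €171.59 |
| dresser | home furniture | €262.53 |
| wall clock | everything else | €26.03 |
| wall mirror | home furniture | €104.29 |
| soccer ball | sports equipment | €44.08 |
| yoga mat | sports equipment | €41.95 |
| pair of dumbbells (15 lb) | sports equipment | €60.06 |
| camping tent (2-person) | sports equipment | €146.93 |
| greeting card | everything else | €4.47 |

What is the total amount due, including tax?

€1226.33

Side table €182.35: home furniture, €125.00 or more → 8.5% → €15.50
Bar stool €116.16: home furniture, under €125.00 → 0% → €0.00
Nightstand €171.59: home furniture, €125.00 or more → 8.5% → €14.59
Dresser €262.53: home furniture, €125.00 or more → 8.5% → €22.32
Wall clock €26.03: everything else → 5.75% → €1.50
Wall mirror €104.29: home furniture, under €125.00 → 0% → €0.00
Soccer ball €44.08: sports equipment → 4% → €1.76
Yoga mat €41.95: sports equipment → 4% → €1.68
Pair of dumbbells (15 lb) €60.06: sports equipment → 4% → €2.40
Camping tent (2-person) €146.93: sports equipment → 4% → €5.88
Greeting card €4.47: everything else → 5.75% → €0.26
Subtotal = €1160.44; tax = €65.89; total due = €1226.33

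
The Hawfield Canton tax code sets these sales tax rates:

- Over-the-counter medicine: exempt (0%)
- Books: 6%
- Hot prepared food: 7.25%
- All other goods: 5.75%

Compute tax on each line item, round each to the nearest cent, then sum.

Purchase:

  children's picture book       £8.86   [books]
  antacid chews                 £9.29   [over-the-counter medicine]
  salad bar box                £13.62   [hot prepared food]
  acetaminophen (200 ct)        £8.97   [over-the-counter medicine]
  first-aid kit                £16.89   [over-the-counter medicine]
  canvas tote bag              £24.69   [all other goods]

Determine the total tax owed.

Children's picture book £8.86: books → 6% → £0.53
Antacid chews £9.29: over-the-counter medicine → 0% → £0.00
Salad bar box £13.62: hot prepared food → 7.25% → £0.99
Acetaminophen (200 ct) £8.97: over-the-counter medicine → 0% → £0.00
First-aid kit £16.89: over-the-counter medicine → 0% → £0.00
Canvas tote bag £24.69: all other goods → 5.75% → £1.42
Total tax = £0.53 + £0.99 + £1.42 = £2.94

£2.94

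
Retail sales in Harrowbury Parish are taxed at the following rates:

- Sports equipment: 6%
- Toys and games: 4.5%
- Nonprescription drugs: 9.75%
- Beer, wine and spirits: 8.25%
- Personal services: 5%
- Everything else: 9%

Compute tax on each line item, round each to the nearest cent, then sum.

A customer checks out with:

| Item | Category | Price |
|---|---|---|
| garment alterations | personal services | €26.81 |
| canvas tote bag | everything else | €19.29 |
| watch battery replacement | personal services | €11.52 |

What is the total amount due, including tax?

€61.28

Garment alterations €26.81: personal services → 5% → €1.34
Canvas tote bag €19.29: everything else → 9% → €1.74
Watch battery replacement €11.52: personal services → 5% → €0.58
Subtotal = €57.62; tax = €3.66; total due = €61.28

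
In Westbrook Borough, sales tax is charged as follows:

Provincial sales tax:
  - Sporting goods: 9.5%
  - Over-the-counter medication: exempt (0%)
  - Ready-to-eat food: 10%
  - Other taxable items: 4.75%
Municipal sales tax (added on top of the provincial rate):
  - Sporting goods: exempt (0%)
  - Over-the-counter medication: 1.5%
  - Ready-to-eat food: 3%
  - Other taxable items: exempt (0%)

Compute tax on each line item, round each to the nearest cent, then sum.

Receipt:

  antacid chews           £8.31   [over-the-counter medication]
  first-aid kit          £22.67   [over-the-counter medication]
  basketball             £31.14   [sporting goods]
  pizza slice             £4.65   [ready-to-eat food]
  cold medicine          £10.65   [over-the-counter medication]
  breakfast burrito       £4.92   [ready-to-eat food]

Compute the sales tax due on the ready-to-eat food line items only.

Pizza slice £4.65: ready-to-eat food → 10% + 3% municipal = 13% → £0.60
Breakfast burrito £4.92: ready-to-eat food → 10% + 3% municipal = 13% → £0.64
Tax on ready-to-eat food = £0.60 + £0.64 = £1.24

£1.24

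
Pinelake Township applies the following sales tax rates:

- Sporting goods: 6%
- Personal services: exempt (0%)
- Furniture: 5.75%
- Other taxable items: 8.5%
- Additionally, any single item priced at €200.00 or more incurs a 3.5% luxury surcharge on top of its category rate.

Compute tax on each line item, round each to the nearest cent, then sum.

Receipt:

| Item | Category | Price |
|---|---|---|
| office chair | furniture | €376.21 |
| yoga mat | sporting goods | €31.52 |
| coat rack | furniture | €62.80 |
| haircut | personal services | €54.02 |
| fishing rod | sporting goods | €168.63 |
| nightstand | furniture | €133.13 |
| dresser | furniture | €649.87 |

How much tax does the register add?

Office chair €376.21: furniture → 5.75% + 3.5% surcharge = 9.25% → €34.80
Yoga mat €31.52: sporting goods → 6% → €1.89
Coat rack €62.80: furniture → 5.75% → €3.61
Haircut €54.02: personal services → 0% → €0.00
Fishing rod €168.63: sporting goods → 6% → €10.12
Nightstand €133.13: furniture → 5.75% → €7.65
Dresser €649.87: furniture → 5.75% + 3.5% surcharge = 9.25% → €60.11
Total tax = €34.80 + €1.89 + €3.61 + €10.12 + €7.65 + €60.11 = €118.18

€118.18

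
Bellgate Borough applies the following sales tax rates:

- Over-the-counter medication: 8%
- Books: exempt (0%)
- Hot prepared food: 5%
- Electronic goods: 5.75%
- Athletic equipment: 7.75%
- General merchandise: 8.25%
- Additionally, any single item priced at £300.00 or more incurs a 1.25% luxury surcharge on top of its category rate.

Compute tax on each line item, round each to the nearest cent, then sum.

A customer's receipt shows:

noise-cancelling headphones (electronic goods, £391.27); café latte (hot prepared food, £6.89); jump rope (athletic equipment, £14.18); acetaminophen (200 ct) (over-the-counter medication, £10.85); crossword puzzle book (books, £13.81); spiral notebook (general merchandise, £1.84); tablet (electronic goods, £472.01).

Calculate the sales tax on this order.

£62.89

Noise-cancelling headphones £391.27: electronic goods → 5.75% + 1.25% surcharge = 7% → £27.39
Café latte £6.89: hot prepared food → 5% → £0.34
Jump rope £14.18: athletic equipment → 7.75% → £1.10
Acetaminophen (200 ct) £10.85: over-the-counter medication → 8% → £0.87
Crossword puzzle book £13.81: books → 0% → £0.00
Spiral notebook £1.84: general merchandise → 8.25% → £0.15
Tablet £472.01: electronic goods → 5.75% + 1.25% surcharge = 7% → £33.04
Total tax = £27.39 + £0.34 + £1.10 + £0.87 + £0.15 + £33.04 = £62.89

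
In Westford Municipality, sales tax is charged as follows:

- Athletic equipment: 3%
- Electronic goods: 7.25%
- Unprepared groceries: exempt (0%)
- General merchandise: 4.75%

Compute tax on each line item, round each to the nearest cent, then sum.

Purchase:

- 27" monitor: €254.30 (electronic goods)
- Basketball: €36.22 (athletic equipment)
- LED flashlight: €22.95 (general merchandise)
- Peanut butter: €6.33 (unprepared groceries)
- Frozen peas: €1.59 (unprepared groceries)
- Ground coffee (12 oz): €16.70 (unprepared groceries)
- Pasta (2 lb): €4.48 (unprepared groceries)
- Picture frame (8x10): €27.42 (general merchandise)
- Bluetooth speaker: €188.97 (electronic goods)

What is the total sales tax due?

€35.62

27" monitor €254.30: electronic goods → 7.25% → €18.44
Basketball €36.22: athletic equipment → 3% → €1.09
LED flashlight €22.95: general merchandise → 4.75% → €1.09
Peanut butter €6.33: unprepared groceries → 0% → €0.00
Frozen peas €1.59: unprepared groceries → 0% → €0.00
Ground coffee (12 oz) €16.70: unprepared groceries → 0% → €0.00
Pasta (2 lb) €4.48: unprepared groceries → 0% → €0.00
Picture frame (8x10) €27.42: general merchandise → 4.75% → €1.30
Bluetooth speaker €188.97: electronic goods → 7.25% → €13.70
Total tax = €18.44 + €1.09 + €1.09 + €1.30 + €13.70 = €35.62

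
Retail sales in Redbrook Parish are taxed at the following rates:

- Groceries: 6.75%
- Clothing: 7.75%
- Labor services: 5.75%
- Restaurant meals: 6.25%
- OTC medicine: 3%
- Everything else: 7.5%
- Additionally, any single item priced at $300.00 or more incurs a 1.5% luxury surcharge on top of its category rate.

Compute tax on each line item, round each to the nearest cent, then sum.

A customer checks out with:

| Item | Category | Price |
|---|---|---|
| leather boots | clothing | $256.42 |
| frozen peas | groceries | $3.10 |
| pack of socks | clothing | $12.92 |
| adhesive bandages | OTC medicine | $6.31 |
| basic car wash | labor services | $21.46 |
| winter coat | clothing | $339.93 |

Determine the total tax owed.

Leather boots $256.42: clothing → 7.75% → $19.87
Frozen peas $3.10: groceries → 6.75% → $0.21
Pack of socks $12.92: clothing → 7.75% → $1.00
Adhesive bandages $6.31: OTC medicine → 3% → $0.19
Basic car wash $21.46: labor services → 5.75% → $1.23
Winter coat $339.93: clothing → 7.75% + 1.5% surcharge = 9.25% → $31.44
Total tax = $19.87 + $0.21 + $1.00 + $0.19 + $1.23 + $31.44 = $53.94

$53.94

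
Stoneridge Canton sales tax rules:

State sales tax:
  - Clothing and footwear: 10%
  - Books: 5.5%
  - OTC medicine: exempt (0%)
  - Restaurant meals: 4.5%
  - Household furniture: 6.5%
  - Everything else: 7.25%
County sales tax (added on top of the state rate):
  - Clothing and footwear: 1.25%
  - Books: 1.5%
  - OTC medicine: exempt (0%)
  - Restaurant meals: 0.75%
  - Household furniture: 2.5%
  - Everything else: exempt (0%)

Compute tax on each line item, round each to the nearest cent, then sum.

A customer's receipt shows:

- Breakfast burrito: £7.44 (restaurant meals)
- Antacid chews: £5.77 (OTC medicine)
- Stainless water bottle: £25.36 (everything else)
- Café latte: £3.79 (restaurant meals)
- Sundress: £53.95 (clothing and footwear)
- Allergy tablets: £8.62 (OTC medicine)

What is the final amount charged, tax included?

£113.43

Breakfast burrito £7.44: restaurant meals → 4.5% + 0.75% county = 5.25% → £0.39
Antacid chews £5.77: OTC medicine → 0% + 0% county = 0% → £0.00
Stainless water bottle £25.36: everything else → 7.25% + 0% county = 7.25% → £1.84
Café latte £3.79: restaurant meals → 4.5% + 0.75% county = 5.25% → £0.20
Sundress £53.95: clothing and footwear → 10% + 1.25% county = 11.25% → £6.07
Allergy tablets £8.62: OTC medicine → 0% + 0% county = 0% → £0.00
Subtotal = £104.93; tax = £8.50; total due = £113.43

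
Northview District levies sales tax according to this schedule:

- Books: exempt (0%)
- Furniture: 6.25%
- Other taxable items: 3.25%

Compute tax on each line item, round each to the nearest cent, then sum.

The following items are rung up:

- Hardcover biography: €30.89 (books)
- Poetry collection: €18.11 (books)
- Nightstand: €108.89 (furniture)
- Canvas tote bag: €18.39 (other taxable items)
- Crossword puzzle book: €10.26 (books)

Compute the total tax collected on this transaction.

€7.41

Hardcover biography €30.89: books → 0% → €0.00
Poetry collection €18.11: books → 0% → €0.00
Nightstand €108.89: furniture → 6.25% → €6.81
Canvas tote bag €18.39: other taxable items → 3.25% → €0.60
Crossword puzzle book €10.26: books → 0% → €0.00
Total tax = €6.81 + €0.60 = €7.41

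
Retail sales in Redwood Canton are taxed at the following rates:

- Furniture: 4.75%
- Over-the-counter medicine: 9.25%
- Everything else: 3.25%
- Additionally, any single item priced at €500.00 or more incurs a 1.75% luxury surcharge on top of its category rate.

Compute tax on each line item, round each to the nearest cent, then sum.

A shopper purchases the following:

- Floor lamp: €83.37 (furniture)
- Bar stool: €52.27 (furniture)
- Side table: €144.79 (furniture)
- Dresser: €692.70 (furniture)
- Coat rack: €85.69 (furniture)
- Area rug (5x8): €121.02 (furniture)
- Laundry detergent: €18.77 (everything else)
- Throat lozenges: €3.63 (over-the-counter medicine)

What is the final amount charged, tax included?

Floor lamp €83.37: furniture → 4.75% → €3.96
Bar stool €52.27: furniture → 4.75% → €2.48
Side table €144.79: furniture → 4.75% → €6.88
Dresser €692.70: furniture → 4.75% + 1.75% surcharge = 6.5% → €45.03
Coat rack €85.69: furniture → 4.75% → €4.07
Area rug (5x8) €121.02: furniture → 4.75% → €5.75
Laundry detergent €18.77: everything else → 3.25% → €0.61
Throat lozenges €3.63: over-the-counter medicine → 9.25% → €0.34
Subtotal = €1202.24; tax = €69.12; total due = €1271.36

€1271.36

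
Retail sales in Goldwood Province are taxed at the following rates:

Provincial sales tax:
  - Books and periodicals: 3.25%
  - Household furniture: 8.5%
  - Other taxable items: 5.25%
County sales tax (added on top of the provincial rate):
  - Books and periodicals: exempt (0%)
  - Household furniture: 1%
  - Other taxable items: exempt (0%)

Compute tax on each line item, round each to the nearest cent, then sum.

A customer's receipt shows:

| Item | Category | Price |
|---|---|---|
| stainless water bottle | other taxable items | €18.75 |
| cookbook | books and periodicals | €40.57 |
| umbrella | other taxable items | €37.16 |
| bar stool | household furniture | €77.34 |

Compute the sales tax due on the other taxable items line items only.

Stainless water bottle €18.75: other taxable items → 5.25% + 0% county = 5.25% → €0.98
Umbrella €37.16: other taxable items → 5.25% + 0% county = 5.25% → €1.95
Tax on other taxable items = €0.98 + €1.95 = €2.93

€2.93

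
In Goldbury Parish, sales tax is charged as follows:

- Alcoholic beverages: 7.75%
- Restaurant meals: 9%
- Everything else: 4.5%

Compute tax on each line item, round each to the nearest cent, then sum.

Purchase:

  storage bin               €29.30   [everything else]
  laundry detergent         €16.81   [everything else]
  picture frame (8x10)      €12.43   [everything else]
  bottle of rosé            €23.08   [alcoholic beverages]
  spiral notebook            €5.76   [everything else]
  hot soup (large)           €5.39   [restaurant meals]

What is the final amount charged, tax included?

€97.95

Storage bin €29.30: everything else → 4.5% → €1.32
Laundry detergent €16.81: everything else → 4.5% → €0.76
Picture frame (8x10) €12.43: everything else → 4.5% → €0.56
Bottle of rosé €23.08: alcoholic beverages → 7.75% → €1.79
Spiral notebook €5.76: everything else → 4.5% → €0.26
Hot soup (large) €5.39: restaurant meals → 9% → €0.49
Subtotal = €92.77; tax = €5.18; total due = €97.95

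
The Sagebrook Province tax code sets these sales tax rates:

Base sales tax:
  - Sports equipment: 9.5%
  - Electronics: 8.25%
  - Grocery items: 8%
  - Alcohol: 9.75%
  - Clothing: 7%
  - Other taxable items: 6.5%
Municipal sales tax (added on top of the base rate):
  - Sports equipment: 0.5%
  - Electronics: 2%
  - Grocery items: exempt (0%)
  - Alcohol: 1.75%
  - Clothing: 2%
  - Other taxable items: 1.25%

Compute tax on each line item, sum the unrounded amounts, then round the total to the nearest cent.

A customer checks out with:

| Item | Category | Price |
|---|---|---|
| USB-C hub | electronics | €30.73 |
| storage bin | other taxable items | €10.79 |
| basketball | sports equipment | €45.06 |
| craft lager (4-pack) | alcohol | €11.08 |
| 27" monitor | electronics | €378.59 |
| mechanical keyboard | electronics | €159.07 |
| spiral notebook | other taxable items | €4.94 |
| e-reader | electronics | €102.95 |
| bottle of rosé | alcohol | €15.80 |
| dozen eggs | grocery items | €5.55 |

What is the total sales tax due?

USB-C hub €30.73: electronics → 8.25% + 2% municipal = 10.25% → €3.149825
Storage bin €10.79: other taxable items → 6.5% + 1.25% municipal = 7.75% → €0.836225
Basketball €45.06: sports equipment → 9.5% + 0.5% municipal = 10% → €4.506
Craft lager (4-pack) €11.08: alcohol → 9.75% + 1.75% municipal = 11.5% → €1.2742
27" monitor €378.59: electronics → 8.25% + 2% municipal = 10.25% → €38.805475
Mechanical keyboard €159.07: electronics → 8.25% + 2% municipal = 10.25% → €16.304675
Spiral notebook €4.94: other taxable items → 6.5% + 1.25% municipal = 7.75% → €0.38285
E-reader €102.95: electronics → 8.25% + 2% municipal = 10.25% → €10.552375
Bottle of rosé €15.80: alcohol → 9.75% + 1.75% municipal = 11.5% → €1.817
Dozen eggs €5.55: grocery items → 8% + 0% municipal = 8% → €0.444
Unrounded tax sum = €78.072625 → €78.07

€78.07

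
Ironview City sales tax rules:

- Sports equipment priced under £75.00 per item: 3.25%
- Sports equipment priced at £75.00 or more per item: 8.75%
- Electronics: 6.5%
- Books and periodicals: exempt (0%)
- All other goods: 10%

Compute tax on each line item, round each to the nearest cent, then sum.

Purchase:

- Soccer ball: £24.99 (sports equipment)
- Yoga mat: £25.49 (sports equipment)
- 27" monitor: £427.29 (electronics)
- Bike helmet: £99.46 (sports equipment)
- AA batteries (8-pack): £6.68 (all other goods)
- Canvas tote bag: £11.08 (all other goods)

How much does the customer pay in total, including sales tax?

Soccer ball £24.99: sports equipment, under £75.00 → 3.25% → £0.81
Yoga mat £25.49: sports equipment, under £75.00 → 3.25% → £0.83
27" monitor £427.29: electronics → 6.5% → £27.77
Bike helmet £99.46: sports equipment, £75.00 or more → 8.75% → £8.70
AA batteries (8-pack) £6.68: all other goods → 10% → £0.67
Canvas tote bag £11.08: all other goods → 10% → £1.11
Subtotal = £594.99; tax = £39.89; total due = £634.88

£634.88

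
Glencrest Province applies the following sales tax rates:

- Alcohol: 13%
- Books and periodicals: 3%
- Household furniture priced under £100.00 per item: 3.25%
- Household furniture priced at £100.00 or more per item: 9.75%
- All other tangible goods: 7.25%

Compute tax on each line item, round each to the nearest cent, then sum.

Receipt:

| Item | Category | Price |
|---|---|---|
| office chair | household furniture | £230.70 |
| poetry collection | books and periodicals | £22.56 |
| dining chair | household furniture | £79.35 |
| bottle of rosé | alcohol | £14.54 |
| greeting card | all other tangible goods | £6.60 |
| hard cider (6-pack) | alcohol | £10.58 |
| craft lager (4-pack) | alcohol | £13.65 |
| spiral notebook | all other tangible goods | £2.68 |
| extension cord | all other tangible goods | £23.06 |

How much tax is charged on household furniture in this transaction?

£25.07

Office chair £230.70: household furniture, £100.00 or more → 9.75% → £22.49
Dining chair £79.35: household furniture, under £100.00 → 3.25% → £2.58
Tax on household furniture = £22.49 + £2.58 = £25.07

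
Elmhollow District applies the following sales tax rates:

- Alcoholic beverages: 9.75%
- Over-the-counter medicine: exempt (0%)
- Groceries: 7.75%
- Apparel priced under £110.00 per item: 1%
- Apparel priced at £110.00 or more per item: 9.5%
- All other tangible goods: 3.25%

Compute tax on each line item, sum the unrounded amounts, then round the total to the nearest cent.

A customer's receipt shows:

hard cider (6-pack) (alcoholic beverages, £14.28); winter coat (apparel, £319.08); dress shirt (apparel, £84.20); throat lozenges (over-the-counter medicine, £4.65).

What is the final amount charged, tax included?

£454.76

Hard cider (6-pack) £14.28: alcoholic beverages → 9.75% → £1.3923
Winter coat £319.08: apparel, £110.00 or more → 9.5% → £30.3126
Dress shirt £84.20: apparel, under £110.00 → 1% → £0.842
Throat lozenges £4.65: over-the-counter medicine → 0% → £0.00
Subtotal = £422.21; unrounded tax = £32.5469 → £32.55; total due = £454.76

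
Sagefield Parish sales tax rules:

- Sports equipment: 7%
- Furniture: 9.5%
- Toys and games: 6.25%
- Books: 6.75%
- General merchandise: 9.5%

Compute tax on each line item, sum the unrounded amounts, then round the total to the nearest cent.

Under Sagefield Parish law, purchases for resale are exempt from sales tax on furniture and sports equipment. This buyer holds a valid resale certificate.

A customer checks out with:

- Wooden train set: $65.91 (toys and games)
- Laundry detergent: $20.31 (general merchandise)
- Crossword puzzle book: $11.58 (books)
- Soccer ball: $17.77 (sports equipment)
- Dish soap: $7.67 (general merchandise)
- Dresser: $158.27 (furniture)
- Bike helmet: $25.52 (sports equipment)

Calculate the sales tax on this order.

$7.56

Wooden train set $65.91: toys and games → 6.25% → $4.119375
Laundry detergent $20.31: general merchandise → 9.5% → $1.92945
Crossword puzzle book $11.58: books → 6.75% → $0.78165
Soccer ball $17.77: sports equipment, buyer-exempt → 0% → $0.00
Dish soap $7.67: general merchandise → 9.5% → $0.72865
Dresser $158.27: furniture, buyer-exempt → 0% → $0.00
Bike helmet $25.52: sports equipment, buyer-exempt → 0% → $0.00
Unrounded tax sum = $7.559125 → $7.56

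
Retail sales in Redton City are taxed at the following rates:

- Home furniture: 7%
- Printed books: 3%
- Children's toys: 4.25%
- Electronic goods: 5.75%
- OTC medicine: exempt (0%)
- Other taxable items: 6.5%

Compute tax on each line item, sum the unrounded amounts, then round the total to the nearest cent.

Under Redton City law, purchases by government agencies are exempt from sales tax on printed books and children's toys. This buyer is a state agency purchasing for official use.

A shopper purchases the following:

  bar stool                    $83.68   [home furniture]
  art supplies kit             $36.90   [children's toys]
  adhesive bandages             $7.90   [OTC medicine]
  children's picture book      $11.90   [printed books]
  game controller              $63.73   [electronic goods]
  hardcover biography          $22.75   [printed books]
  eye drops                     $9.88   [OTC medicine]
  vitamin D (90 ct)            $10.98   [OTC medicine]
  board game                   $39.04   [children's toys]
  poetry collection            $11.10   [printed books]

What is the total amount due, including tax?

$307.38

Bar stool $83.68: home furniture → 7% → $5.8576
Art supplies kit $36.90: children's toys, buyer-exempt → 0% → $0.00
Adhesive bandages $7.90: OTC medicine → 0% → $0.00
Children's picture book $11.90: printed books, buyer-exempt → 0% → $0.00
Game controller $63.73: electronic goods → 5.75% → $3.664475
Hardcover biography $22.75: printed books, buyer-exempt → 0% → $0.00
Eye drops $9.88: OTC medicine → 0% → $0.00
Vitamin D (90 ct) $10.98: OTC medicine → 0% → $0.00
Board game $39.04: children's toys, buyer-exempt → 0% → $0.00
Poetry collection $11.10: printed books, buyer-exempt → 0% → $0.00
Subtotal = $297.86; unrounded tax = $9.522075 → $9.52; total due = $307.38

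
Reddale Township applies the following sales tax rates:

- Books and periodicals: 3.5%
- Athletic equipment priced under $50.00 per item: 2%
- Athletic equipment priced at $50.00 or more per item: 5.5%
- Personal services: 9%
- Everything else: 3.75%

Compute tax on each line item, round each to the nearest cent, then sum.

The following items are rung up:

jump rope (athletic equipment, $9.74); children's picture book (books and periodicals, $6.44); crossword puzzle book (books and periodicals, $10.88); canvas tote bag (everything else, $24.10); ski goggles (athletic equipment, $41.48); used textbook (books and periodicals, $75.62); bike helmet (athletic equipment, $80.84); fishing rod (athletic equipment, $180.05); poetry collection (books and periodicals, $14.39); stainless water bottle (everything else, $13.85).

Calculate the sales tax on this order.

$20.55

Jump rope $9.74: athletic equipment, under $50.00 → 2% → $0.19
Children's picture book $6.44: books and periodicals → 3.5% → $0.23
Crossword puzzle book $10.88: books and periodicals → 3.5% → $0.38
Canvas tote bag $24.10: everything else → 3.75% → $0.90
Ski goggles $41.48: athletic equipment, under $50.00 → 2% → $0.83
Used textbook $75.62: books and periodicals → 3.5% → $2.65
Bike helmet $80.84: athletic equipment, $50.00 or more → 5.5% → $4.45
Fishing rod $180.05: athletic equipment, $50.00 or more → 5.5% → $9.90
Poetry collection $14.39: books and periodicals → 3.5% → $0.50
Stainless water bottle $13.85: everything else → 3.75% → $0.52
Total tax = $0.19 + $0.23 + $0.38 + $0.90 + $0.83 + $2.65 + $4.45 + $9.90 + $0.50 + $0.52 = $20.55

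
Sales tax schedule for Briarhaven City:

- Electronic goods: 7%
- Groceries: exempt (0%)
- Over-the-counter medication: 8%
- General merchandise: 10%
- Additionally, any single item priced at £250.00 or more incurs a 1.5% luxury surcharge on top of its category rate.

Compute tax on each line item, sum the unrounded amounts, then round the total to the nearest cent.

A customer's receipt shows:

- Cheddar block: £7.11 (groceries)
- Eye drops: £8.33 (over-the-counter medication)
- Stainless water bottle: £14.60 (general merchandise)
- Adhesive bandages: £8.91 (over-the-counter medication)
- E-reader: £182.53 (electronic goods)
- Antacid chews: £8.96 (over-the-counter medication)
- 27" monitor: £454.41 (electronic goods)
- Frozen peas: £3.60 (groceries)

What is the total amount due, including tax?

£743.41

Cheddar block £7.11: groceries → 0% → £0.00
Eye drops £8.33: over-the-counter medication → 8% → £0.6664
Stainless water bottle £14.60: general merchandise → 10% → £1.46
Adhesive bandages £8.91: over-the-counter medication → 8% → £0.7128
E-reader £182.53: electronic goods → 7% → £12.7771
Antacid chews £8.96: over-the-counter medication → 8% → £0.7168
27" monitor £454.41: electronic goods → 7% + 1.5% surcharge = 8.5% → £38.62485
Frozen peas £3.60: groceries → 0% → £0.00
Subtotal = £688.45; unrounded tax = £54.95795 → £54.96; total due = £743.41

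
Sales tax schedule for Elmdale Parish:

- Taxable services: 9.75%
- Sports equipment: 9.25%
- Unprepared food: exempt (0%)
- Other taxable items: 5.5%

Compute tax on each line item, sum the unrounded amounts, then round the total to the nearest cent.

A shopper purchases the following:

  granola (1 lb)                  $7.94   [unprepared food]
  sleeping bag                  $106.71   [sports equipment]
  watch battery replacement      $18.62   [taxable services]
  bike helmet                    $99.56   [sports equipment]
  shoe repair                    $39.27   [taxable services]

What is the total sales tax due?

$24.72

Granola (1 lb) $7.94: unprepared food → 0% → $0.00
Sleeping bag $106.71: sports equipment → 9.25% → $9.870675
Watch battery replacement $18.62: taxable services → 9.75% → $1.81545
Bike helmet $99.56: sports equipment → 9.25% → $9.2093
Shoe repair $39.27: taxable services → 9.75% → $3.828825
Unrounded tax sum = $24.72425 → $24.72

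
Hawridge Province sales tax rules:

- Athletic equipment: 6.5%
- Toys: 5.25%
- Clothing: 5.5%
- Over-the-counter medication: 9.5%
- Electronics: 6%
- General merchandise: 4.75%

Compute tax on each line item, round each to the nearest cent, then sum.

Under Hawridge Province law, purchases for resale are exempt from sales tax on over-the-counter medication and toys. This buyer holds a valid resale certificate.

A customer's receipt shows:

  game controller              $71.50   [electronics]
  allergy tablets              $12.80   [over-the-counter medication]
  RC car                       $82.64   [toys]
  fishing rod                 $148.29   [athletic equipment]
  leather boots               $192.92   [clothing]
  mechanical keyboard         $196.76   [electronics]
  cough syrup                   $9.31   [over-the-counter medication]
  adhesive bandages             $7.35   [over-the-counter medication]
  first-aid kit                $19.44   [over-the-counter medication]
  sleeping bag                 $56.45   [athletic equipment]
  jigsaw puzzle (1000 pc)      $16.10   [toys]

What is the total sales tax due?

$40.02

Game controller $71.50: electronics → 6% → $4.29
Allergy tablets $12.80: over-the-counter medication, buyer-exempt → 0% → $0.00
RC car $82.64: toys, buyer-exempt → 0% → $0.00
Fishing rod $148.29: athletic equipment → 6.5% → $9.64
Leather boots $192.92: clothing → 5.5% → $10.61
Mechanical keyboard $196.76: electronics → 6% → $11.81
Cough syrup $9.31: over-the-counter medication, buyer-exempt → 0% → $0.00
Adhesive bandages $7.35: over-the-counter medication, buyer-exempt → 0% → $0.00
First-aid kit $19.44: over-the-counter medication, buyer-exempt → 0% → $0.00
Sleeping bag $56.45: athletic equipment → 6.5% → $3.67
Jigsaw puzzle (1000 pc) $16.10: toys, buyer-exempt → 0% → $0.00
Total tax = $4.29 + $9.64 + $10.61 + $11.81 + $3.67 = $40.02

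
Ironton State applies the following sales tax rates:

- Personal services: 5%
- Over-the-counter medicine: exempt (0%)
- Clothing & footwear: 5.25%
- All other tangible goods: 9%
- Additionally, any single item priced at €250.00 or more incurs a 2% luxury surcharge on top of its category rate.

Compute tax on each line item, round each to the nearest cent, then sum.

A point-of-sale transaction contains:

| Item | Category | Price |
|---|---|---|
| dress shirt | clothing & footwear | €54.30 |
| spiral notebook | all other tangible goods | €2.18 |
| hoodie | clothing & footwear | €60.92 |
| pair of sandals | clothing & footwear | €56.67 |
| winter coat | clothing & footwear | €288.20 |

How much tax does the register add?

Dress shirt €54.30: clothing & footwear → 5.25% → €2.85
Spiral notebook €2.18: all other tangible goods → 9% → €0.20
Hoodie €60.92: clothing & footwear → 5.25% → €3.20
Pair of sandals €56.67: clothing & footwear → 5.25% → €2.98
Winter coat €288.20: clothing & footwear → 5.25% + 2% surcharge = 7.25% → €20.89
Total tax = €2.85 + €0.20 + €3.20 + €2.98 + €20.89 = €30.12

€30.12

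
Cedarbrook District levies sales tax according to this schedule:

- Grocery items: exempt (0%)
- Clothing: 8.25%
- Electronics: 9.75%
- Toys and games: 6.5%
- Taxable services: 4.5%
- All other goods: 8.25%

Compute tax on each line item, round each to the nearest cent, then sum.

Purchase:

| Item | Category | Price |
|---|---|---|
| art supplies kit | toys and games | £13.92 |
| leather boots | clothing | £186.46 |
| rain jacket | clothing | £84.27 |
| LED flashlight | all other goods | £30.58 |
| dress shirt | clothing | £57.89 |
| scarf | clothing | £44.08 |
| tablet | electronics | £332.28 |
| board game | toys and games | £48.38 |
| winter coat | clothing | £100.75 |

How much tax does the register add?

Art supplies kit £13.92: toys and games → 6.5% → £0.90
Leather boots £186.46: clothing → 8.25% → £15.38
Rain jacket £84.27: clothing → 8.25% → £6.95
LED flashlight £30.58: all other goods → 8.25% → £2.52
Dress shirt £57.89: clothing → 8.25% → £4.78
Scarf £44.08: clothing → 8.25% → £3.64
Tablet £332.28: electronics → 9.75% → £32.40
Board game £48.38: toys and games → 6.5% → £3.14
Winter coat £100.75: clothing → 8.25% → £8.31
Total tax = £0.90 + £15.38 + £6.95 + £2.52 + £4.78 + £3.64 + £32.40 + £3.14 + £8.31 = £78.02

£78.02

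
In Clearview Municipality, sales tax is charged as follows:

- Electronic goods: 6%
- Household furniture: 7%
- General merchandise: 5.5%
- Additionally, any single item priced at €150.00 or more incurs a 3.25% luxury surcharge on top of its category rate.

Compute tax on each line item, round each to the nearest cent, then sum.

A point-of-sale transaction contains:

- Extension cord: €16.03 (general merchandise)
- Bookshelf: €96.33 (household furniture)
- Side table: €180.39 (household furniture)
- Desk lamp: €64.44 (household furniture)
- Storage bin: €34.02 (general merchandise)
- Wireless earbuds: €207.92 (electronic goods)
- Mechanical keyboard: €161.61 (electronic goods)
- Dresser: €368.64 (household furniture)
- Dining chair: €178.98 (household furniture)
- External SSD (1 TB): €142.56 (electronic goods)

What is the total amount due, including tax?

€1582.28

Extension cord €16.03: general merchandise → 5.5% → €0.88
Bookshelf €96.33: household furniture → 7% → €6.74
Side table €180.39: household furniture → 7% + 3.25% surcharge = 10.25% → €18.49
Desk lamp €64.44: household furniture → 7% → €4.51
Storage bin €34.02: general merchandise → 5.5% → €1.87
Wireless earbuds €207.92: electronic goods → 6% + 3.25% surcharge = 9.25% → €19.23
Mechanical keyboard €161.61: electronic goods → 6% + 3.25% surcharge = 9.25% → €14.95
Dresser €368.64: household furniture → 7% + 3.25% surcharge = 10.25% → €37.79
Dining chair €178.98: household furniture → 7% + 3.25% surcharge = 10.25% → €18.35
External SSD (1 TB) €142.56: electronic goods → 6% → €8.55
Subtotal = €1450.92; tax = €131.36; total due = €1582.28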